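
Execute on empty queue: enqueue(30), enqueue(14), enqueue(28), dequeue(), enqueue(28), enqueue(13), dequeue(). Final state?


enqueue(30) -> [30]
enqueue(14) -> [30, 14]
enqueue(28) -> [30, 14, 28]
dequeue() returns 30 -> [14, 28]
enqueue(28) -> [14, 28, 28]
enqueue(13) -> [14, 28, 28, 13]
dequeue() returns 14 -> [28, 28, 13]
Final queue (front to back): [28, 28, 13]


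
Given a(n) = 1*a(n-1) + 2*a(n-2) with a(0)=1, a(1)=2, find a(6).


Build bottom-up:
...a(4)=16, a(5)=32, a(6)=1*32+2*16=64


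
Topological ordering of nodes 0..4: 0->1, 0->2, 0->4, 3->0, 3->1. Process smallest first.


Kahn's algorithm, process smallest node first
Order: [3, 0, 1, 2, 4]


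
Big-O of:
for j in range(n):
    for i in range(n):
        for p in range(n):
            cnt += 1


Per nesting level: O(n) * O(n) * O(n) = O(n^3)
Complexity: O(n^3)


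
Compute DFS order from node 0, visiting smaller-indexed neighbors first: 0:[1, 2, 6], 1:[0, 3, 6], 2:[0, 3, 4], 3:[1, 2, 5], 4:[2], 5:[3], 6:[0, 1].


DFS stack-based: start with [0]
Visit order: [0, 1, 3, 2, 4, 5, 6]


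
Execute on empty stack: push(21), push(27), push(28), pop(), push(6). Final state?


push(21) -> [21]
push(27) -> [21, 27]
push(28) -> [21, 27, 28]
pop() returns 28 -> [21, 27]
push(6) -> [21, 27, 6]
Final stack (bottom to top): [21, 27, 6]


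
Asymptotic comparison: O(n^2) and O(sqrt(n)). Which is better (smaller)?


sublinear grows slower than quadratic
O(sqrt(n)) is asymptotically smaller; O(n^2) grows faster


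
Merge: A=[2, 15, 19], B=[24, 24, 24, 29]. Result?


Compare heads, take smaller each step.
Merged: [2, 15, 19, 24, 24, 24, 29]


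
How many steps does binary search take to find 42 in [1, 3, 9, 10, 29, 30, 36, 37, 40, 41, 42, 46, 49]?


Search for 42:
[0,12] mid=6 arr[6]=36
[7,12] mid=9 arr[9]=41
[10,12] mid=11 arr[11]=46
[10,10] mid=10 arr[10]=42
Total: 4 comparisons


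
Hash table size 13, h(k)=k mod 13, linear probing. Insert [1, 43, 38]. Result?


Insertions: 1->slot 1; 43->slot 4; 38->slot 12
Table: [None, 1, None, None, 43, None, None, None, None, None, None, None, 38]


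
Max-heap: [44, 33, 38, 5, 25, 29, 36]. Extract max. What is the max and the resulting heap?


Max = 44
Replace root with last, heapify down
Resulting heap: [38, 33, 36, 5, 25, 29]


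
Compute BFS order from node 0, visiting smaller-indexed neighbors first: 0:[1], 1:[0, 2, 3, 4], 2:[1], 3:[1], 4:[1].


BFS queue: start with [0]
Visit order: [0, 1, 2, 3, 4]


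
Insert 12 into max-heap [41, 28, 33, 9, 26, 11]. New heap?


Append 12: [41, 28, 33, 9, 26, 11, 12]
Bubble up: no swaps needed
Result: [41, 28, 33, 9, 26, 11, 12]


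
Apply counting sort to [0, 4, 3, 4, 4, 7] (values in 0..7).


Count array: [1, 0, 0, 1, 3, 0, 0, 1]
Reconstruct: [0, 3, 4, 4, 4, 7]


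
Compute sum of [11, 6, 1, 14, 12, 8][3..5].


Prefix sums: [0, 11, 17, 18, 32, 44, 52]
Sum[3..5] = prefix[6] - prefix[3] = 52 - 18 = 34


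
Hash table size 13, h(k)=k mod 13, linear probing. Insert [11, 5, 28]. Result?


Insertions: 11->slot 11; 5->slot 5; 28->slot 2
Table: [None, None, 28, None, None, 5, None, None, None, None, None, 11, None]


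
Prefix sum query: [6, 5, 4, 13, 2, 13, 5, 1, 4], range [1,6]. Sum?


Prefix sums: [0, 6, 11, 15, 28, 30, 43, 48, 49, 53]
Sum[1..6] = prefix[7] - prefix[1] = 48 - 6 = 42


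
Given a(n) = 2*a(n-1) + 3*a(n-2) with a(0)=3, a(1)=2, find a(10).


Build bottom-up:
...a(8)=8203, a(9)=24602, a(10)=2*24602+3*8203=73813


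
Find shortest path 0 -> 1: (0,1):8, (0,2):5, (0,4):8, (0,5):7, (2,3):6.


Dijkstra from 0:
Distances: {0: 0, 1: 8, 2: 5, 3: 11, 4: 8, 5: 7}
Shortest distance to 1 = 8, path = [0, 1]


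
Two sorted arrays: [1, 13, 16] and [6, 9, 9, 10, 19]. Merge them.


Compare heads, take smaller each step.
Merged: [1, 6, 9, 9, 10, 13, 16, 19]


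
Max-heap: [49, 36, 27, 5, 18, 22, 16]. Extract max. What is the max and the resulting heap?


Max = 49
Replace root with last, heapify down
Resulting heap: [36, 18, 27, 5, 16, 22]


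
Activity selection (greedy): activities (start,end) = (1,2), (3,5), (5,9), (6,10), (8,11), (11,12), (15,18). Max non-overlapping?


Greedy: pick earliest-ending, then skip overlaps.
Selected (5 activities): [(1, 2), (3, 5), (5, 9), (11, 12), (15, 18)]


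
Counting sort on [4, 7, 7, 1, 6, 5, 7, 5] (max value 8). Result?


Count array: [0, 1, 0, 0, 1, 2, 1, 3, 0]
Reconstruct: [1, 4, 5, 5, 6, 7, 7, 7]


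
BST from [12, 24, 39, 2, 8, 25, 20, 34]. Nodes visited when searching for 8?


BST root = 12
Search for 8: compare at each node
Path: [12, 2, 8]


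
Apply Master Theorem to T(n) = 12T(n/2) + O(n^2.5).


a=12, b=2, c=2.5. log_2(12)=3.585 > c=2.5. Case 1: O(n^log_b(a)) = O(n^3.585)
Complexity: O(n^3.585)


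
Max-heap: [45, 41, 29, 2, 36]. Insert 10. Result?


Append 10: [45, 41, 29, 2, 36, 10]
Bubble up: no swaps needed
Result: [45, 41, 29, 2, 36, 10]


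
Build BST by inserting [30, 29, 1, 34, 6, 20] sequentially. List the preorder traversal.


Root = 30; build tree by BST insertion.
Preorder traversal: [30, 29, 1, 6, 20, 34]


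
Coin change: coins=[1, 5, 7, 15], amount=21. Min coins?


dp[0]=0; dp[i]=1+min(dp[i-c] for c in coins)
...dp[16]=2, dp[17]=3, dp[18]=4, dp[19]=3, dp[20]=2, dp[21]=3
Minimum coins for 21 = 3


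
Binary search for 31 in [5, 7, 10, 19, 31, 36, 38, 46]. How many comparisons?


Search for 31:
[0,7] mid=3 arr[3]=19
[4,7] mid=5 arr[5]=36
[4,4] mid=4 arr[4]=31
Total: 3 comparisons


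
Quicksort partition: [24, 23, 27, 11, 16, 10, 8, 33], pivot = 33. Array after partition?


Elements <= 33 go left of pivot.
Result: [24, 23, 27, 11, 16, 10, 8, 33], pivot at index 7


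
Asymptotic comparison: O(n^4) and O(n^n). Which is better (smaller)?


quartic grows slower than n^n
O(n^4) is asymptotically smaller; O(n^n) grows faster


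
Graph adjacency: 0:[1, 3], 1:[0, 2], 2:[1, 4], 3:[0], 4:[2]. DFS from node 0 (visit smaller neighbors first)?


DFS stack-based: start with [0]
Visit order: [0, 1, 2, 4, 3]


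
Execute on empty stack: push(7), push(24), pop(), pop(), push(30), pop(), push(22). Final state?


push(7) -> [7]
push(24) -> [7, 24]
pop() returns 24 -> [7]
pop() returns 7 -> []
push(30) -> [30]
pop() returns 30 -> []
push(22) -> [22]
Final stack (bottom to top): [22]


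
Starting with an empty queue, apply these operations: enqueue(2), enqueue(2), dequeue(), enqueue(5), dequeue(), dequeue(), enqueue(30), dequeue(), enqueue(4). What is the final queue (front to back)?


enqueue(2) -> [2]
enqueue(2) -> [2, 2]
dequeue() returns 2 -> [2]
enqueue(5) -> [2, 5]
dequeue() returns 2 -> [5]
dequeue() returns 5 -> []
enqueue(30) -> [30]
dequeue() returns 30 -> []
enqueue(4) -> [4]
Final queue (front to back): [4]


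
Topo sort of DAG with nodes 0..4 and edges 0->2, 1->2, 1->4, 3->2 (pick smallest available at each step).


Kahn's algorithm, process smallest node first
Order: [0, 1, 3, 2, 4]


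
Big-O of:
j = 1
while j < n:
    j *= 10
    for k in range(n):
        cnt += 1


Per nesting level: O(log n) * O(n) = O(n log n)
Complexity: O(n log n)


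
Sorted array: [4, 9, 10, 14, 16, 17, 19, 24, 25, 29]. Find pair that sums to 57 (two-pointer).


Two pointers: lo=0, hi=9
No pair sums to 57


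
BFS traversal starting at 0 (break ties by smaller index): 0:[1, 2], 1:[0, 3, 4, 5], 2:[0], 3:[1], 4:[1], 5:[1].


BFS queue: start with [0]
Visit order: [0, 1, 2, 3, 4, 5]


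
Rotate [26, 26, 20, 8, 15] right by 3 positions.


Right rotate by 3: [20, 8, 15, 26, 26]


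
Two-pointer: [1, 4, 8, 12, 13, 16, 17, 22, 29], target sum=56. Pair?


Two pointers: lo=0, hi=8
No pair sums to 56


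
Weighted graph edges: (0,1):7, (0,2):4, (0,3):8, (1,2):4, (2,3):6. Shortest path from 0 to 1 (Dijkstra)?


Dijkstra from 0:
Distances: {0: 0, 1: 7, 2: 4, 3: 8}
Shortest distance to 1 = 7, path = [0, 1]


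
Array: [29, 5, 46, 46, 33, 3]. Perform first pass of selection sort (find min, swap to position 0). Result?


After one pass: [3, 5, 46, 46, 33, 29]


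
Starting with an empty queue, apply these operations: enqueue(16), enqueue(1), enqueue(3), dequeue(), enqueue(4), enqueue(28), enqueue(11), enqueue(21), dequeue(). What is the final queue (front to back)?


enqueue(16) -> [16]
enqueue(1) -> [16, 1]
enqueue(3) -> [16, 1, 3]
dequeue() returns 16 -> [1, 3]
enqueue(4) -> [1, 3, 4]
enqueue(28) -> [1, 3, 4, 28]
enqueue(11) -> [1, 3, 4, 28, 11]
enqueue(21) -> [1, 3, 4, 28, 11, 21]
dequeue() returns 1 -> [3, 4, 28, 11, 21]
Final queue (front to back): [3, 4, 28, 11, 21]


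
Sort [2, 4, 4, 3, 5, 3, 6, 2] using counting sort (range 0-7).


Count array: [0, 0, 2, 2, 2, 1, 1, 0]
Reconstruct: [2, 2, 3, 3, 4, 4, 5, 6]


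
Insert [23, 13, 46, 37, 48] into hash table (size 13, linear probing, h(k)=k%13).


Insertions: 23->slot 10; 13->slot 0; 46->slot 7; 37->slot 11; 48->slot 9
Table: [13, None, None, None, None, None, None, 46, None, 48, 23, 37, None]


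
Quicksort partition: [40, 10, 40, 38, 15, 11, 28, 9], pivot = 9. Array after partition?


Elements <= 9 go left of pivot.
Result: [9, 10, 40, 38, 15, 11, 28, 40], pivot at index 0


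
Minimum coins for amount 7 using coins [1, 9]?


dp[0]=0; dp[i]=1+min(dp[i-c] for c in coins)
...dp[2]=2, dp[3]=3, dp[4]=4, dp[5]=5, dp[6]=6, dp[7]=7
Minimum coins for 7 = 7


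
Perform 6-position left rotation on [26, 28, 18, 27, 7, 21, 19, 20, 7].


Left rotate by 6: [19, 20, 7, 26, 28, 18, 27, 7, 21]


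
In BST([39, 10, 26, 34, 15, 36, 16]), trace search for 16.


BST root = 39
Search for 16: compare at each node
Path: [39, 10, 26, 15, 16]


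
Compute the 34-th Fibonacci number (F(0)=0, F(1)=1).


F(n)=F(n-1)+F(n-2)
...F(32)=2178309, F(33)=3524578, F(34)=5702887


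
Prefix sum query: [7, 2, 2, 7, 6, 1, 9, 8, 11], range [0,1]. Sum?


Prefix sums: [0, 7, 9, 11, 18, 24, 25, 34, 42, 53]
Sum[0..1] = prefix[2] - prefix[0] = 9 - 0 = 9


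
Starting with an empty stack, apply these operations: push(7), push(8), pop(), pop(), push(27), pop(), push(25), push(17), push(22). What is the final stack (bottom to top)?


push(7) -> [7]
push(8) -> [7, 8]
pop() returns 8 -> [7]
pop() returns 7 -> []
push(27) -> [27]
pop() returns 27 -> []
push(25) -> [25]
push(17) -> [25, 17]
push(22) -> [25, 17, 22]
Final stack (bottom to top): [25, 17, 22]


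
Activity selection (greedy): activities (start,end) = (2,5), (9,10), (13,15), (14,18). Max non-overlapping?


Greedy: pick earliest-ending, then skip overlaps.
Selected (3 activities): [(2, 5), (9, 10), (13, 15)]


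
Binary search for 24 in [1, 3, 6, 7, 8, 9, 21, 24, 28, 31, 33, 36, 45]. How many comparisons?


Search for 24:
[0,12] mid=6 arr[6]=21
[7,12] mid=9 arr[9]=31
[7,8] mid=7 arr[7]=24
Total: 3 comparisons


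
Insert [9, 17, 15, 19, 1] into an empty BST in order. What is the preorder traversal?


Root = 9; build tree by BST insertion.
Preorder traversal: [9, 1, 17, 15, 19]


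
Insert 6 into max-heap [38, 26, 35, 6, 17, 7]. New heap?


Append 6: [38, 26, 35, 6, 17, 7, 6]
Bubble up: no swaps needed
Result: [38, 26, 35, 6, 17, 7, 6]


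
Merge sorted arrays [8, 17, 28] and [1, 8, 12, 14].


Compare heads, take smaller each step.
Merged: [1, 8, 8, 12, 14, 17, 28]


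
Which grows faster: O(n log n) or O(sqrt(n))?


sublinear grows slower than linearithmic
O(sqrt(n)) is asymptotically smaller; O(n log n) grows faster


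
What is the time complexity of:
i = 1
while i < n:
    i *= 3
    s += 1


Per nesting level: O(log n) = O(log n)
Complexity: O(log n)


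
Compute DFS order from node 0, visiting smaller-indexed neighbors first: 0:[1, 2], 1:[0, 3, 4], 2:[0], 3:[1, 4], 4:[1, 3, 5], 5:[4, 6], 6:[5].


DFS stack-based: start with [0]
Visit order: [0, 1, 3, 4, 5, 6, 2]


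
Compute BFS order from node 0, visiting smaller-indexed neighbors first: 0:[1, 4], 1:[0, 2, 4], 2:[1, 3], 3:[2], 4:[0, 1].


BFS queue: start with [0]
Visit order: [0, 1, 4, 2, 3]


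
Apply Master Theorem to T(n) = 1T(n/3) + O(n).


a=1, b=3, c=1. log_3(1)=0 < c=1. Case 3: O(n^c) = O(n)
Complexity: O(n)


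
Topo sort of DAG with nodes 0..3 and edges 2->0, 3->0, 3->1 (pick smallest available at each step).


Kahn's algorithm, process smallest node first
Order: [2, 3, 0, 1]


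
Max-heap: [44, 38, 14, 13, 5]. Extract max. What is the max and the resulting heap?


Max = 44
Replace root with last, heapify down
Resulting heap: [38, 13, 14, 5]


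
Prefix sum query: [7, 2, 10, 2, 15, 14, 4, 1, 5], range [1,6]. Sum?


Prefix sums: [0, 7, 9, 19, 21, 36, 50, 54, 55, 60]
Sum[1..6] = prefix[7] - prefix[1] = 54 - 7 = 47


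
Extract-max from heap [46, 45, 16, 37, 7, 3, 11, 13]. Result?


Max = 46
Replace root with last, heapify down
Resulting heap: [45, 37, 16, 13, 7, 3, 11]


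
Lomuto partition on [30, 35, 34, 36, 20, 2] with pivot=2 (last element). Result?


Elements <= 2 go left of pivot.
Result: [2, 35, 34, 36, 20, 30], pivot at index 0


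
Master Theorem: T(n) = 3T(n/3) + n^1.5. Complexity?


a=3, b=3, c=1.5. log_3(3)=1 < c=1.5. Case 3: O(n^c) = O(n^1.500)
Complexity: O(n^1.500)


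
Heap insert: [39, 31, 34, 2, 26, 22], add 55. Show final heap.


Append 55: [39, 31, 34, 2, 26, 22, 55]
Bubble up: swap idx 6(55) with idx 2(34); swap idx 2(55) with idx 0(39)
Result: [55, 31, 39, 2, 26, 22, 34]


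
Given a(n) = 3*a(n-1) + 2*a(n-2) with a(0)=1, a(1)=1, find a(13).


Build bottom-up:
...a(11)=442961, a(12)=1577629, a(13)=3*1577629+2*442961=5618809


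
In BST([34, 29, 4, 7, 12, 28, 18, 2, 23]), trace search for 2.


BST root = 34
Search for 2: compare at each node
Path: [34, 29, 4, 2]


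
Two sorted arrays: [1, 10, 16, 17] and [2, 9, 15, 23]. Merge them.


Compare heads, take smaller each step.
Merged: [1, 2, 9, 10, 15, 16, 17, 23]


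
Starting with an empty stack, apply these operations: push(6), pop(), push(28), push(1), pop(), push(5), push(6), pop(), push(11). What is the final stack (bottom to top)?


push(6) -> [6]
pop() returns 6 -> []
push(28) -> [28]
push(1) -> [28, 1]
pop() returns 1 -> [28]
push(5) -> [28, 5]
push(6) -> [28, 5, 6]
pop() returns 6 -> [28, 5]
push(11) -> [28, 5, 11]
Final stack (bottom to top): [28, 5, 11]


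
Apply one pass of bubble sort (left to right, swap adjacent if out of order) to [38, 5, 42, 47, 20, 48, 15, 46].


After one pass: [5, 38, 42, 20, 47, 15, 46, 48]


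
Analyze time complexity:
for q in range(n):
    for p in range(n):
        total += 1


Per nesting level: O(n) * O(n) = O(n^2)
Complexity: O(n^2)


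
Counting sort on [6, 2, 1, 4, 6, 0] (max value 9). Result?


Count array: [1, 1, 1, 0, 1, 0, 2, 0, 0, 0]
Reconstruct: [0, 1, 2, 4, 6, 6]


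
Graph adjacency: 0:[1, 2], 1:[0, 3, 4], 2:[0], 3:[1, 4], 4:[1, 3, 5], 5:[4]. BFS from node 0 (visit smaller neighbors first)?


BFS queue: start with [0]
Visit order: [0, 1, 2, 3, 4, 5]


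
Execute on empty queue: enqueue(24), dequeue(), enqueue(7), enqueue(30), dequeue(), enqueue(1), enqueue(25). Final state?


enqueue(24) -> [24]
dequeue() returns 24 -> []
enqueue(7) -> [7]
enqueue(30) -> [7, 30]
dequeue() returns 7 -> [30]
enqueue(1) -> [30, 1]
enqueue(25) -> [30, 1, 25]
Final queue (front to back): [30, 1, 25]


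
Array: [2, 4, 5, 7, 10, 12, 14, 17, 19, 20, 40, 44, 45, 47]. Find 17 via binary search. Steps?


Search for 17:
[0,13] mid=6 arr[6]=14
[7,13] mid=10 arr[10]=40
[7,9] mid=8 arr[8]=19
[7,7] mid=7 arr[7]=17
Total: 4 comparisons


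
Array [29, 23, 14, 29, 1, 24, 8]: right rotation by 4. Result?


Right rotate by 4: [29, 1, 24, 8, 29, 23, 14]


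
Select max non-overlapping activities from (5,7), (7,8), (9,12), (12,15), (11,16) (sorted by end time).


Greedy: pick earliest-ending, then skip overlaps.
Selected (4 activities): [(5, 7), (7, 8), (9, 12), (12, 15)]


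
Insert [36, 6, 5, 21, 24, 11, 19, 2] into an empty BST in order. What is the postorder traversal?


Root = 36; build tree by BST insertion.
Postorder traversal: [2, 5, 19, 11, 24, 21, 6, 36]


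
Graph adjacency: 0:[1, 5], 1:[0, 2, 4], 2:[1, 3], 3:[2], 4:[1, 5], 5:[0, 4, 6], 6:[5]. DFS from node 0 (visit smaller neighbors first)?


DFS stack-based: start with [0]
Visit order: [0, 1, 2, 3, 4, 5, 6]


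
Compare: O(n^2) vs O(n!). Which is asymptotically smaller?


quadratic grows slower than factorial
O(n^2) is asymptotically smaller; O(n!) grows faster


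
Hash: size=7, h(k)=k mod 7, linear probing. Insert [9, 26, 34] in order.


Insertions: 9->slot 2; 26->slot 5; 34->slot 6
Table: [None, None, 9, None, None, 26, 34]


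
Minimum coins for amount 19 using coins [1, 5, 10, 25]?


dp[0]=0; dp[i]=1+min(dp[i-c] for c in coins)
...dp[14]=5, dp[15]=2, dp[16]=3, dp[17]=4, dp[18]=5, dp[19]=6
Minimum coins for 19 = 6


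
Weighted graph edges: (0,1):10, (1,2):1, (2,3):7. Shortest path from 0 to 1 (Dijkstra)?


Dijkstra from 0:
Distances: {0: 0, 1: 10, 2: 11, 3: 18}
Shortest distance to 1 = 10, path = [0, 1]


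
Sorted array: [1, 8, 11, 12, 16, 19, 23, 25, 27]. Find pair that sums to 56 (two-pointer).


Two pointers: lo=0, hi=8
No pair sums to 56


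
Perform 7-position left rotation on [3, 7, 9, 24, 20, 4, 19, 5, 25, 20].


Left rotate by 7: [5, 25, 20, 3, 7, 9, 24, 20, 4, 19]


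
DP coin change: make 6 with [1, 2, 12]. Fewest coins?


dp[0]=0; dp[i]=1+min(dp[i-c] for c in coins)
...dp[1]=1, dp[2]=1, dp[3]=2, dp[4]=2, dp[5]=3, dp[6]=3
Minimum coins for 6 = 3


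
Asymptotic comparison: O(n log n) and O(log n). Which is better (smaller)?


logarithmic grows slower than linearithmic
O(log n) is asymptotically smaller; O(n log n) grows faster


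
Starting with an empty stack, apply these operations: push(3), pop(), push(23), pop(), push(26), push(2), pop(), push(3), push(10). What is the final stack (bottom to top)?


push(3) -> [3]
pop() returns 3 -> []
push(23) -> [23]
pop() returns 23 -> []
push(26) -> [26]
push(2) -> [26, 2]
pop() returns 2 -> [26]
push(3) -> [26, 3]
push(10) -> [26, 3, 10]
Final stack (bottom to top): [26, 3, 10]


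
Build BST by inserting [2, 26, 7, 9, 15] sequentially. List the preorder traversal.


Root = 2; build tree by BST insertion.
Preorder traversal: [2, 26, 7, 9, 15]


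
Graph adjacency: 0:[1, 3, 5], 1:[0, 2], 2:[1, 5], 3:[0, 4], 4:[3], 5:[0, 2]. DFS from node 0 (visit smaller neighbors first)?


DFS stack-based: start with [0]
Visit order: [0, 1, 2, 5, 3, 4]


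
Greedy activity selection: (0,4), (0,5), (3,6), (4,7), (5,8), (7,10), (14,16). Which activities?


Greedy: pick earliest-ending, then skip overlaps.
Selected (4 activities): [(0, 4), (4, 7), (7, 10), (14, 16)]


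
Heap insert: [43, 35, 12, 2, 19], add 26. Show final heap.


Append 26: [43, 35, 12, 2, 19, 26]
Bubble up: swap idx 5(26) with idx 2(12)
Result: [43, 35, 26, 2, 19, 12]


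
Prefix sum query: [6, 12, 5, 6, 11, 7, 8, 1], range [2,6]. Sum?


Prefix sums: [0, 6, 18, 23, 29, 40, 47, 55, 56]
Sum[2..6] = prefix[7] - prefix[2] = 55 - 18 = 37


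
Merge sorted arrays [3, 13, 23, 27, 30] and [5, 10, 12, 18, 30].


Compare heads, take smaller each step.
Merged: [3, 5, 10, 12, 13, 18, 23, 27, 30, 30]


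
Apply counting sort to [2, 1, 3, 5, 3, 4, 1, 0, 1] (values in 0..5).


Count array: [1, 3, 1, 2, 1, 1]
Reconstruct: [0, 1, 1, 1, 2, 3, 3, 4, 5]


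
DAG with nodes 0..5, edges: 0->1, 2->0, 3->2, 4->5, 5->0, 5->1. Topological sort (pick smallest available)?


Kahn's algorithm, process smallest node first
Order: [3, 2, 4, 5, 0, 1]


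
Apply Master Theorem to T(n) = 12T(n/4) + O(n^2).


a=12, b=4, c=2. log_4(12)=1.792 < c=2. Case 3: O(n^c) = O(n^2)
Complexity: O(n^2)


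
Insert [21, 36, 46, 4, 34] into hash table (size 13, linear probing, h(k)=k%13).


Insertions: 21->slot 8; 36->slot 10; 46->slot 7; 4->slot 4; 34->slot 9
Table: [None, None, None, None, 4, None, None, 46, 21, 34, 36, None, None]


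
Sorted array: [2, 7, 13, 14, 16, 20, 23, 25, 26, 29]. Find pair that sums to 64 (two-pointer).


Two pointers: lo=0, hi=9
No pair sums to 64


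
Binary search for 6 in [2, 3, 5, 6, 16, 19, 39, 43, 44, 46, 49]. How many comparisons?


Search for 6:
[0,10] mid=5 arr[5]=19
[0,4] mid=2 arr[2]=5
[3,4] mid=3 arr[3]=6
Total: 3 comparisons


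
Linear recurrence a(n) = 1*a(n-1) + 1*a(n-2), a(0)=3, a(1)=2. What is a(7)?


Build bottom-up:
...a(5)=19, a(6)=31, a(7)=1*31+1*19=50


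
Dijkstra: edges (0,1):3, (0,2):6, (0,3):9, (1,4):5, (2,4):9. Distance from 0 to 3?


Dijkstra from 0:
Distances: {0: 0, 1: 3, 2: 6, 3: 9, 4: 8}
Shortest distance to 3 = 9, path = [0, 3]


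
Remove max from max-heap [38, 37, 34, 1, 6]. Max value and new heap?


Max = 38
Replace root with last, heapify down
Resulting heap: [37, 6, 34, 1]


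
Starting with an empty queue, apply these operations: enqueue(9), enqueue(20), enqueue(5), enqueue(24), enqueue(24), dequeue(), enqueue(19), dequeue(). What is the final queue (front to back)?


enqueue(9) -> [9]
enqueue(20) -> [9, 20]
enqueue(5) -> [9, 20, 5]
enqueue(24) -> [9, 20, 5, 24]
enqueue(24) -> [9, 20, 5, 24, 24]
dequeue() returns 9 -> [20, 5, 24, 24]
enqueue(19) -> [20, 5, 24, 24, 19]
dequeue() returns 20 -> [5, 24, 24, 19]
Final queue (front to back): [5, 24, 24, 19]


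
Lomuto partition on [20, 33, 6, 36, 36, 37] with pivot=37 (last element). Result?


Elements <= 37 go left of pivot.
Result: [20, 33, 6, 36, 36, 37], pivot at index 5


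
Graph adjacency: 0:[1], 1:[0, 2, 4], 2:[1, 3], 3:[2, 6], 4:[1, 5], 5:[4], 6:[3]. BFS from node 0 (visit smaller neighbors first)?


BFS queue: start with [0]
Visit order: [0, 1, 2, 4, 3, 5, 6]


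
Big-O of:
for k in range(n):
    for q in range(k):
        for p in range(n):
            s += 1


Per nesting level: O(n) * O(n) [triangular over k] * O(n) = O(n^3)
Complexity: O(n^3)


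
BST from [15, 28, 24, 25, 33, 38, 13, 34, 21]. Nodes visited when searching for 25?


BST root = 15
Search for 25: compare at each node
Path: [15, 28, 24, 25]


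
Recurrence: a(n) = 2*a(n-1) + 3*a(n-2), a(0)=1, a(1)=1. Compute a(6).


Build bottom-up:
...a(4)=41, a(5)=121, a(6)=2*121+3*41=365


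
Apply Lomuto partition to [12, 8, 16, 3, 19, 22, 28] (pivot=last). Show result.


Elements <= 28 go left of pivot.
Result: [12, 8, 16, 3, 19, 22, 28], pivot at index 6


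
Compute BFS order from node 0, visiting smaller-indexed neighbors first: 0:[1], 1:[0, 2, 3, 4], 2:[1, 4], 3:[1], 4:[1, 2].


BFS queue: start with [0]
Visit order: [0, 1, 2, 3, 4]


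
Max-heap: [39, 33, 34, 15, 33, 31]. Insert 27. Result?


Append 27: [39, 33, 34, 15, 33, 31, 27]
Bubble up: no swaps needed
Result: [39, 33, 34, 15, 33, 31, 27]


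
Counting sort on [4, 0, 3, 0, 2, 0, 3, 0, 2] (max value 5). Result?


Count array: [4, 0, 2, 2, 1, 0]
Reconstruct: [0, 0, 0, 0, 2, 2, 3, 3, 4]


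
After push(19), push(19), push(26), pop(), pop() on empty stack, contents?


push(19) -> [19]
push(19) -> [19, 19]
push(26) -> [19, 19, 26]
pop() returns 26 -> [19, 19]
pop() returns 19 -> [19]
Final stack (bottom to top): [19]


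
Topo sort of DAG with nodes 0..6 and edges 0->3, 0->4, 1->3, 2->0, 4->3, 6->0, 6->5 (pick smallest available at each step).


Kahn's algorithm, process smallest node first
Order: [1, 2, 6, 0, 4, 3, 5]


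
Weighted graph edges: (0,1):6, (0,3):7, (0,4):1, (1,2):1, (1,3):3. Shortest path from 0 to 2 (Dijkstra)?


Dijkstra from 0:
Distances: {0: 0, 1: 6, 2: 7, 3: 7, 4: 1}
Shortest distance to 2 = 7, path = [0, 1, 2]


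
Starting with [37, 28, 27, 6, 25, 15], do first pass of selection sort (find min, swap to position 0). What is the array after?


After one pass: [6, 28, 27, 37, 25, 15]


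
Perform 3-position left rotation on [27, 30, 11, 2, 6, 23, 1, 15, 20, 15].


Left rotate by 3: [2, 6, 23, 1, 15, 20, 15, 27, 30, 11]


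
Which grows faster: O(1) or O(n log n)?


constant grows slower than linearithmic
O(1) is asymptotically smaller; O(n log n) grows faster


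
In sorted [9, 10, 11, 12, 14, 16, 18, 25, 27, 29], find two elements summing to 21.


Two pointers: lo=0, hi=9
Found pair: (9, 12) summing to 21


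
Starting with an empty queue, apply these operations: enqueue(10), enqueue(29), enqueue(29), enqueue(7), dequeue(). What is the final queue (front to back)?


enqueue(10) -> [10]
enqueue(29) -> [10, 29]
enqueue(29) -> [10, 29, 29]
enqueue(7) -> [10, 29, 29, 7]
dequeue() returns 10 -> [29, 29, 7]
Final queue (front to back): [29, 29, 7]


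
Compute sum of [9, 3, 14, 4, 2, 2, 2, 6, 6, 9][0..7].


Prefix sums: [0, 9, 12, 26, 30, 32, 34, 36, 42, 48, 57]
Sum[0..7] = prefix[8] - prefix[0] = 42 - 0 = 42


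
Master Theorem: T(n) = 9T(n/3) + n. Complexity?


a=9, b=3, c=1. log_3(9)=2 > c=1. Case 1: O(n^log_b(a)) = O(n^2)
Complexity: O(n^2)


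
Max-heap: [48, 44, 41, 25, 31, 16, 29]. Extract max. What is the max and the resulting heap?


Max = 48
Replace root with last, heapify down
Resulting heap: [44, 31, 41, 25, 29, 16]


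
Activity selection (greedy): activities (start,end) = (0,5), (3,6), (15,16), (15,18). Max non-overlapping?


Greedy: pick earliest-ending, then skip overlaps.
Selected (2 activities): [(0, 5), (15, 16)]


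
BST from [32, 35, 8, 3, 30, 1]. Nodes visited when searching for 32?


BST root = 32
Search for 32: compare at each node
Path: [32]


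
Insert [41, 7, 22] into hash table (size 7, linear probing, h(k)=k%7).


Insertions: 41->slot 6; 7->slot 0; 22->slot 1
Table: [7, 22, None, None, None, None, 41]


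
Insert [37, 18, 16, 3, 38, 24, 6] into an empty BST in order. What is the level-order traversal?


Root = 37; build tree by BST insertion.
Level-Order traversal: [37, 18, 38, 16, 24, 3, 6]


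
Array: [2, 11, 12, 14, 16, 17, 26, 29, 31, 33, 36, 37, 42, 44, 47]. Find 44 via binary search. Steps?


Search for 44:
[0,14] mid=7 arr[7]=29
[8,14] mid=11 arr[11]=37
[12,14] mid=13 arr[13]=44
Total: 3 comparisons


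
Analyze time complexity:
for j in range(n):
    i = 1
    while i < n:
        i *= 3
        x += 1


Per nesting level: O(n) * O(log n) = O(n log n)
Complexity: O(n log n)


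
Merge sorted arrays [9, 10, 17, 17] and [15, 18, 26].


Compare heads, take smaller each step.
Merged: [9, 10, 15, 17, 17, 18, 26]


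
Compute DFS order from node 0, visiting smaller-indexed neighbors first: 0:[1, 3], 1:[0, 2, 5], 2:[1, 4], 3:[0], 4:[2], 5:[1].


DFS stack-based: start with [0]
Visit order: [0, 1, 2, 4, 5, 3]


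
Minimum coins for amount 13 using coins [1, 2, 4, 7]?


dp[0]=0; dp[i]=1+min(dp[i-c] for c in coins)
...dp[8]=2, dp[9]=2, dp[10]=3, dp[11]=2, dp[12]=3, dp[13]=3
Minimum coins for 13 = 3


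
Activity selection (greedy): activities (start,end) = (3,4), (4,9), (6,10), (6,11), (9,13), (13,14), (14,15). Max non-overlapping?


Greedy: pick earliest-ending, then skip overlaps.
Selected (5 activities): [(3, 4), (4, 9), (9, 13), (13, 14), (14, 15)]


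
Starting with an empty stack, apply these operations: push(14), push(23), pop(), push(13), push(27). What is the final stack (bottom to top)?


push(14) -> [14]
push(23) -> [14, 23]
pop() returns 23 -> [14]
push(13) -> [14, 13]
push(27) -> [14, 13, 27]
Final stack (bottom to top): [14, 13, 27]


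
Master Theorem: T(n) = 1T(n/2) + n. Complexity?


a=1, b=2, c=1. log_2(1)=0 < c=1. Case 3: O(n^c) = O(n)
Complexity: O(n)


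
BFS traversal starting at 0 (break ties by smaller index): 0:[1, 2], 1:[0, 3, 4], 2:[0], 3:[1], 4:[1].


BFS queue: start with [0]
Visit order: [0, 1, 2, 3, 4]


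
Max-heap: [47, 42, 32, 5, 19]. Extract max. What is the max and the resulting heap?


Max = 47
Replace root with last, heapify down
Resulting heap: [42, 19, 32, 5]


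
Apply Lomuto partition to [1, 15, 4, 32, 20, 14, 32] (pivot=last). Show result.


Elements <= 32 go left of pivot.
Result: [1, 15, 4, 32, 20, 14, 32], pivot at index 6


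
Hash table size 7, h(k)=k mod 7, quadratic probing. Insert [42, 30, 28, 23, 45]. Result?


Insertions: 42->slot 0; 30->slot 2; 28->slot 1; 23->slot 3; 45->slot 4
Table: [42, 28, 30, 23, 45, None, None]


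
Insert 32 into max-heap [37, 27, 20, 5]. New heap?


Append 32: [37, 27, 20, 5, 32]
Bubble up: swap idx 4(32) with idx 1(27)
Result: [37, 32, 20, 5, 27]


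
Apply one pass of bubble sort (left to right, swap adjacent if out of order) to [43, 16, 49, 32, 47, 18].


After one pass: [16, 43, 32, 47, 18, 49]


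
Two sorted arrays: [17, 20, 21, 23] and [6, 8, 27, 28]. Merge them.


Compare heads, take smaller each step.
Merged: [6, 8, 17, 20, 21, 23, 27, 28]


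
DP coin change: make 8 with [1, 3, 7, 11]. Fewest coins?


dp[0]=0; dp[i]=1+min(dp[i-c] for c in coins)
...dp[3]=1, dp[4]=2, dp[5]=3, dp[6]=2, dp[7]=1, dp[8]=2
Minimum coins for 8 = 2


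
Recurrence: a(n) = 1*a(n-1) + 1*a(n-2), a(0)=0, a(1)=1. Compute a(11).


Build bottom-up:
...a(9)=34, a(10)=55, a(11)=1*55+1*34=89


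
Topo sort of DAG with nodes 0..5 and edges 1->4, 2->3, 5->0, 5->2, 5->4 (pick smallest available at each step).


Kahn's algorithm, process smallest node first
Order: [1, 5, 0, 2, 3, 4]


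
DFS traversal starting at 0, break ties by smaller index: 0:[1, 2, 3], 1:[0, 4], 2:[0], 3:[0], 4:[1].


DFS stack-based: start with [0]
Visit order: [0, 1, 4, 2, 3]


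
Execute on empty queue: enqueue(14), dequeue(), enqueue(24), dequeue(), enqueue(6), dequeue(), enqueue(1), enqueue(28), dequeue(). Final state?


enqueue(14) -> [14]
dequeue() returns 14 -> []
enqueue(24) -> [24]
dequeue() returns 24 -> []
enqueue(6) -> [6]
dequeue() returns 6 -> []
enqueue(1) -> [1]
enqueue(28) -> [1, 28]
dequeue() returns 1 -> [28]
Final queue (front to back): [28]


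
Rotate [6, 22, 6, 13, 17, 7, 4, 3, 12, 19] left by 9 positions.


Left rotate by 9: [19, 6, 22, 6, 13, 17, 7, 4, 3, 12]


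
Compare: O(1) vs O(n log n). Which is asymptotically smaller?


constant grows slower than linearithmic
O(1) is asymptotically smaller; O(n log n) grows faster


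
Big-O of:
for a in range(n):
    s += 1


Per nesting level: O(n) = O(n)
Complexity: O(n)


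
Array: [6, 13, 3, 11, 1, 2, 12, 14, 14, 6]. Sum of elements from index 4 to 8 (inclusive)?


Prefix sums: [0, 6, 19, 22, 33, 34, 36, 48, 62, 76, 82]
Sum[4..8] = prefix[9] - prefix[4] = 76 - 33 = 43


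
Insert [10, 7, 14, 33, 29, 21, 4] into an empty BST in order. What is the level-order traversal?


Root = 10; build tree by BST insertion.
Level-Order traversal: [10, 7, 14, 4, 33, 29, 21]


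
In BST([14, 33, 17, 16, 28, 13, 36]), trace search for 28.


BST root = 14
Search for 28: compare at each node
Path: [14, 33, 17, 28]


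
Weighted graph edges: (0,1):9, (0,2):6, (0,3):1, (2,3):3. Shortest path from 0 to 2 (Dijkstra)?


Dijkstra from 0:
Distances: {0: 0, 1: 9, 2: 4, 3: 1}
Shortest distance to 2 = 4, path = [0, 3, 2]


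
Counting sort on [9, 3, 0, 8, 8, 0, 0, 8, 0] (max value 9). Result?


Count array: [4, 0, 0, 1, 0, 0, 0, 0, 3, 1]
Reconstruct: [0, 0, 0, 0, 3, 8, 8, 8, 9]


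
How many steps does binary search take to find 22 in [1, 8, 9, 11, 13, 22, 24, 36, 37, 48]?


Search for 22:
[0,9] mid=4 arr[4]=13
[5,9] mid=7 arr[7]=36
[5,6] mid=5 arr[5]=22
Total: 3 comparisons


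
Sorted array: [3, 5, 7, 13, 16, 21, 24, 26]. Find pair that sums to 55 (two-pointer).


Two pointers: lo=0, hi=7
No pair sums to 55


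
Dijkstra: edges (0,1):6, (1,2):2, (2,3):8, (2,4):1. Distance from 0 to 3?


Dijkstra from 0:
Distances: {0: 0, 1: 6, 2: 8, 3: 16, 4: 9}
Shortest distance to 3 = 16, path = [0, 1, 2, 3]


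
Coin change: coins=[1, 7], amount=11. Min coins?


dp[0]=0; dp[i]=1+min(dp[i-c] for c in coins)
...dp[6]=6, dp[7]=1, dp[8]=2, dp[9]=3, dp[10]=4, dp[11]=5
Minimum coins for 11 = 5


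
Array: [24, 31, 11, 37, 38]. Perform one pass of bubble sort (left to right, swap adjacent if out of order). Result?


After one pass: [24, 11, 31, 37, 38]


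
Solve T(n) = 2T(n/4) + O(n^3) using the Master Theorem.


a=2, b=4, c=3. log_4(2)=0.5 < c=3. Case 3: O(n^c) = O(n^3)
Complexity: O(n^3)


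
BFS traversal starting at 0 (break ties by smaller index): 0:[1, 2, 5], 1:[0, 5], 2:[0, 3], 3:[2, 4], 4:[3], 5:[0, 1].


BFS queue: start with [0]
Visit order: [0, 1, 2, 5, 3, 4]


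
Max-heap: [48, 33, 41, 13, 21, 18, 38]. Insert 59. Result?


Append 59: [48, 33, 41, 13, 21, 18, 38, 59]
Bubble up: swap idx 7(59) with idx 3(13); swap idx 3(59) with idx 1(33); swap idx 1(59) with idx 0(48)
Result: [59, 48, 41, 33, 21, 18, 38, 13]


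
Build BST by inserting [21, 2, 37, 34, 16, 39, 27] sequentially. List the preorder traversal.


Root = 21; build tree by BST insertion.
Preorder traversal: [21, 2, 16, 37, 34, 27, 39]


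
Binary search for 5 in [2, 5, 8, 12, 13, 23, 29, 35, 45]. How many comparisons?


Search for 5:
[0,8] mid=4 arr[4]=13
[0,3] mid=1 arr[1]=5
Total: 2 comparisons


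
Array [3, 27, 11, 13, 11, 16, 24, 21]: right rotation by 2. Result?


Right rotate by 2: [24, 21, 3, 27, 11, 13, 11, 16]


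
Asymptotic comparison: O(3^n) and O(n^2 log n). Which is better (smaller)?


n^2 log n grows slower than exponential (base 3)
O(n^2 log n) is asymptotically smaller; O(3^n) grows faster


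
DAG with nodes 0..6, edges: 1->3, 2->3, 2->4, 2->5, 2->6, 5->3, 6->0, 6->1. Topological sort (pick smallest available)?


Kahn's algorithm, process smallest node first
Order: [2, 4, 5, 6, 0, 1, 3]


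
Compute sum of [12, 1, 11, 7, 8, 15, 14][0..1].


Prefix sums: [0, 12, 13, 24, 31, 39, 54, 68]
Sum[0..1] = prefix[2] - prefix[0] = 13 - 0 = 13


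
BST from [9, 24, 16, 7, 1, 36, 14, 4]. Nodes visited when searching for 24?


BST root = 9
Search for 24: compare at each node
Path: [9, 24]


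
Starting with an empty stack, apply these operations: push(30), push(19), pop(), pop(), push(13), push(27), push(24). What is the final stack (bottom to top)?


push(30) -> [30]
push(19) -> [30, 19]
pop() returns 19 -> [30]
pop() returns 30 -> []
push(13) -> [13]
push(27) -> [13, 27]
push(24) -> [13, 27, 24]
Final stack (bottom to top): [13, 27, 24]


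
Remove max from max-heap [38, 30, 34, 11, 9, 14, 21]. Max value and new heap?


Max = 38
Replace root with last, heapify down
Resulting heap: [34, 30, 21, 11, 9, 14]


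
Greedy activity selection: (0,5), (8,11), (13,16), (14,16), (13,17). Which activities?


Greedy: pick earliest-ending, then skip overlaps.
Selected (3 activities): [(0, 5), (8, 11), (13, 16)]


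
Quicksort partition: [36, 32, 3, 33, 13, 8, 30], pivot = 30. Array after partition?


Elements <= 30 go left of pivot.
Result: [3, 13, 8, 30, 32, 36, 33], pivot at index 3


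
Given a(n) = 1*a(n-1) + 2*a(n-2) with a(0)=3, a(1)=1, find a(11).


Build bottom-up:
...a(9)=681, a(10)=1367, a(11)=1*1367+2*681=2729


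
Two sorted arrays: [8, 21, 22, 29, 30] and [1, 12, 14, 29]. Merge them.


Compare heads, take smaller each step.
Merged: [1, 8, 12, 14, 21, 22, 29, 29, 30]


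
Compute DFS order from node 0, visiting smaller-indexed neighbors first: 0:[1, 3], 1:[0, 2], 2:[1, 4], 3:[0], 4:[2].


DFS stack-based: start with [0]
Visit order: [0, 1, 2, 4, 3]


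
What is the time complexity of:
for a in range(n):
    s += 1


Per nesting level: O(n) = O(n)
Complexity: O(n)


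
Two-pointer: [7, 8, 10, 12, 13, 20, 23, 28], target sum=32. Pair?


Two pointers: lo=0, hi=7
Found pair: (12, 20) summing to 32


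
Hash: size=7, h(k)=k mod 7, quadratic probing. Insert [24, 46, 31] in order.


Insertions: 24->slot 3; 46->slot 4; 31->slot 0
Table: [31, None, None, 24, 46, None, None]


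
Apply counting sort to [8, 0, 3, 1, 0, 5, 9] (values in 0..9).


Count array: [2, 1, 0, 1, 0, 1, 0, 0, 1, 1]
Reconstruct: [0, 0, 1, 3, 5, 8, 9]


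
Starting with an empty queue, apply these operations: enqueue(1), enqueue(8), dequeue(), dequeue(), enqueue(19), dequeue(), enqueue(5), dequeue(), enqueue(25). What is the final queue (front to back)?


enqueue(1) -> [1]
enqueue(8) -> [1, 8]
dequeue() returns 1 -> [8]
dequeue() returns 8 -> []
enqueue(19) -> [19]
dequeue() returns 19 -> []
enqueue(5) -> [5]
dequeue() returns 5 -> []
enqueue(25) -> [25]
Final queue (front to back): [25]


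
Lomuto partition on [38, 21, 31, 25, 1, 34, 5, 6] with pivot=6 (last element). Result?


Elements <= 6 go left of pivot.
Result: [1, 5, 6, 25, 38, 34, 21, 31], pivot at index 2


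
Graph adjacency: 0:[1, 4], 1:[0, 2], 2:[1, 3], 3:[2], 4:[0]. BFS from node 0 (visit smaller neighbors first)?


BFS queue: start with [0]
Visit order: [0, 1, 4, 2, 3]


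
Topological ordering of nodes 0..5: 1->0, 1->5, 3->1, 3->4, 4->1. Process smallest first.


Kahn's algorithm, process smallest node first
Order: [2, 3, 4, 1, 0, 5]


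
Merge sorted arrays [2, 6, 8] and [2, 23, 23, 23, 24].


Compare heads, take smaller each step.
Merged: [2, 2, 6, 8, 23, 23, 23, 24]


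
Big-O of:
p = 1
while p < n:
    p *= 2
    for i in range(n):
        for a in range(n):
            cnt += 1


Per nesting level: O(log n) * O(n) * O(n) = O(n^2 log n)
Complexity: O(n^2 log n)


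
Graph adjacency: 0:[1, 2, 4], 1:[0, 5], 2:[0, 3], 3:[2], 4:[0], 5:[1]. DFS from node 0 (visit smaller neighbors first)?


DFS stack-based: start with [0]
Visit order: [0, 1, 5, 2, 3, 4]


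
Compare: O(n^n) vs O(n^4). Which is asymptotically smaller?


quartic grows slower than n^n
O(n^4) is asymptotically smaller; O(n^n) grows faster


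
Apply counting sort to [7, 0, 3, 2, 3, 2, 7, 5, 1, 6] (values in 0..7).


Count array: [1, 1, 2, 2, 0, 1, 1, 2]
Reconstruct: [0, 1, 2, 2, 3, 3, 5, 6, 7, 7]


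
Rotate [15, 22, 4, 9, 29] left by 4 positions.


Left rotate by 4: [29, 15, 22, 4, 9]


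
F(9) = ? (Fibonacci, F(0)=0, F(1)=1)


F(n)=F(n-1)+F(n-2)
...F(7)=13, F(8)=21, F(9)=34


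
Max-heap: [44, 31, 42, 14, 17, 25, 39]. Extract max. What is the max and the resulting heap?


Max = 44
Replace root with last, heapify down
Resulting heap: [42, 31, 39, 14, 17, 25]


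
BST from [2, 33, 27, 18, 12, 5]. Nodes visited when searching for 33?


BST root = 2
Search for 33: compare at each node
Path: [2, 33]


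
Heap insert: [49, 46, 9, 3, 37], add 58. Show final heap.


Append 58: [49, 46, 9, 3, 37, 58]
Bubble up: swap idx 5(58) with idx 2(9); swap idx 2(58) with idx 0(49)
Result: [58, 46, 49, 3, 37, 9]


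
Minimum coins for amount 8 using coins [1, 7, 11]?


dp[0]=0; dp[i]=1+min(dp[i-c] for c in coins)
...dp[3]=3, dp[4]=4, dp[5]=5, dp[6]=6, dp[7]=1, dp[8]=2
Minimum coins for 8 = 2


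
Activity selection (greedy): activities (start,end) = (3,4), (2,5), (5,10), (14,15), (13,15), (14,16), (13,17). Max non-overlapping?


Greedy: pick earliest-ending, then skip overlaps.
Selected (3 activities): [(3, 4), (5, 10), (14, 15)]


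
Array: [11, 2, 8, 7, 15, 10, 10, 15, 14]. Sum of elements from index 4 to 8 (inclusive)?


Prefix sums: [0, 11, 13, 21, 28, 43, 53, 63, 78, 92]
Sum[4..8] = prefix[9] - prefix[4] = 92 - 28 = 64


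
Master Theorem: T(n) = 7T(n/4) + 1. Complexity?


a=7, b=4, c=0. log_4(7)=1.404 > c=0. Case 1: O(n^log_b(a)) = O(n^1.404)
Complexity: O(n^1.404)


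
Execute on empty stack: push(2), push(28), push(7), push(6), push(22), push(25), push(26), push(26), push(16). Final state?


push(2) -> [2]
push(28) -> [2, 28]
push(7) -> [2, 28, 7]
push(6) -> [2, 28, 7, 6]
push(22) -> [2, 28, 7, 6, 22]
push(25) -> [2, 28, 7, 6, 22, 25]
push(26) -> [2, 28, 7, 6, 22, 25, 26]
push(26) -> [2, 28, 7, 6, 22, 25, 26, 26]
push(16) -> [2, 28, 7, 6, 22, 25, 26, 26, 16]
Final stack (bottom to top): [2, 28, 7, 6, 22, 25, 26, 26, 16]
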